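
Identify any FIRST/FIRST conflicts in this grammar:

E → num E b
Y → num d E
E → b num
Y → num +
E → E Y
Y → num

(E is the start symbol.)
FIRST sets of the non-terminals at (or reachable through a nullable prefix from) the front of some alternative:
  FIRST(E) = { 'b', 'num' }

Productions for E:
  E → num E b: FIRST = { 'num' }
  E → b num: FIRST = { 'b' }
  E → E Y: FIRST = { 'b', 'num' }
Productions for Y:
  Y → num d E: FIRST = { 'num' }
  Y → num +: FIRST = { 'num' }
  Y → num: FIRST = { 'num' }

Conflict for E: E → num E b and E → E Y
  Overlap: { 'num' }
Conflict for E: E → b num and E → E Y
  Overlap: { 'b' }
Conflict for Y: Y → num d E and Y → num +
  Overlap: { 'num' }
Conflict for Y: Y → num d E and Y → num
  Overlap: { 'num' }
Conflict for Y: Y → num + and Y → num
  Overlap: { 'num' }

Answer: Yes. E → num E b / E → E Y on { 'num' }; E → b num / E → E Y on { 'b' }; Y → num d E / Y → num '+' on { 'num' }; Y → num d E / Y → num on { 'num' }; Y → num '+' / Y → num on { 'num' }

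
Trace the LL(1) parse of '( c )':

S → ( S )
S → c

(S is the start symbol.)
LL(1) parsing maintains a stack (initially the start symbol over $) and the input. At each step: if the stack top is a terminal, match it against the current input token; if it is a non-terminal N, replace it with the RHS of M[N, lookahead] (the unique production whose predict set contains the lookahead).

Stack is shown with the top on the left.

Stack    Input    Action
------------------------
S $      ( c ) $  output S → ( S )
( S ) $  ( c ) $  match '('
S ) $    c ) $    output S → c
c ) $    c ) $    match 'c'
) $      ) $      match ')'
$        $        accept

The string is accepted.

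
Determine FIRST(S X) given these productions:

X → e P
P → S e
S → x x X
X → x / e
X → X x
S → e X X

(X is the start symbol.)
{ 'e', 'x' }

FIRST sets of the non-terminals involved (from the grammar, by fixed-point iteration):
  FIRST(S) = { 'e', 'x' }

To compute FIRST(S X), process the symbols left to right:
Symbol S is a non-terminal. Add FIRST(S) \ {ε} = { 'e', 'x' }
S is not nullable (ε ∉ FIRST(S)), so stop here.
FIRST(S X) = { 'e', 'x' }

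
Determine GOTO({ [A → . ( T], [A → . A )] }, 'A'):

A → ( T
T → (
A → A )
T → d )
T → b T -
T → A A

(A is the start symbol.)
{ [A → A . )] }

GOTO(I, 'A') = CLOSURE({ [A → αX.β] : [A → α.Xβ] ∈ I, X = 'A' })

Items with dot before 'A', with the dot advanced:
  [A → . A )] → [A → A . )]
Closure adds nothing (no advanced item has the dot before a non-terminal).

GOTO = { [A → A . )] }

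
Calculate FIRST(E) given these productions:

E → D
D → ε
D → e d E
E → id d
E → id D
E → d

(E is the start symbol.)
{ 'd', 'e', 'id', ε }

To compute FIRST(E), examine every production with E on the left-hand side, reading each right-hand side left to right until a non-nullable symbol is reached.

FIRST sets of the other non-terminals involved (by the same procedure, iterated to a fixed point):
  FIRST(D) = { 'e', ε }

From E → D:
  - D is a non-terminal: add FIRST(D) \ {ε} = { 'e' }
    D is nullable and nothing follows, so the whole right-hand side can vanish: ε ∈ FIRST(E)
From E → id d:
  - id is a terminal: add 'id' and stop
From E → id D:
  - id is a terminal: add 'id' and stop
From E → d:
  - d is a terminal: add 'd' and stop

Collecting: FIRST(E) = { 'd', 'e', 'id', ε }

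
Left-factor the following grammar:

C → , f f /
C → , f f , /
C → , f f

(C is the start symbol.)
Left-factoring transforms A → αβ₁ | αβ₂ into A → αA' and A' → β₁ | β₂
(α is the longest common prefix among the alternatives). Repeat until
no nonterminal has two alternatives with a common prefix.

Round 1: C has alternatives sharing prefix ', f f'. Introduce C': C → , f f C'
  Add: C' → /
  Add: C' → , /
  Add: C' → ε

No remaining common prefixes — done.

Resulting grammar:
C → , f f C'
C' → /
C' → , /
C' → ε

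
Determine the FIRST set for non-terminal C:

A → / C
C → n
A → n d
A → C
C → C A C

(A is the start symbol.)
{ 'n' }

From C → n:
  - n is a terminal: add 'n' and stop
From C → C A C:
  - C is the symbol being defined: contributes nothing new
    C is not nullable, so stop

Collecting: FIRST(C) = { 'n' }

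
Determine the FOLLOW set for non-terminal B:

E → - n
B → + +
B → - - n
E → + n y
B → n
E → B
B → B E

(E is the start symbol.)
To compute FOLLOW(B), find every occurrence of B on a right-hand side N → α B β: add FIRST(β) \ {ε}, and if β is empty or nullable also add FOLLOW(N). Iterate to a fixed point.

In E → B: B is at the end, add FOLLOW(E)
In B → B E: B is followed by E, add FIRST(E) \ {ε} = { '+', '-', 'n' }

The FOLLOW sets referred to above (computed the same way, to a fixed point):
  FOLLOW(E) = { $, '+', '-', 'n' }

Taking the union: FOLLOW(B) = { $, '+', '-', 'n' }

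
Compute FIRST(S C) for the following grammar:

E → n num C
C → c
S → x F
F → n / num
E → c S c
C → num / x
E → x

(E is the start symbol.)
FIRST sets of the non-terminals involved (from the grammar, by fixed-point iteration):
  FIRST(S) = { 'x' }

To compute FIRST(S C), process the symbols left to right:
Symbol S is a non-terminal. Add FIRST(S) \ {ε} = { 'x' }
S is not nullable (ε ∉ FIRST(S)), so stop here.
FIRST(S C) = { 'x' }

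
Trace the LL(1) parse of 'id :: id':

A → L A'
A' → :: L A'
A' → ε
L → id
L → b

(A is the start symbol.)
Stack is shown with the top on the left.

Stack      Input       Action
-----------------------------
A $        id :: id $  output A → L A'
L A' $     id :: id $  output L → id
id A' $    id :: id $  match 'id'
A' $       :: id $     output A' → :: L A'
:: L A' $  :: id $     match '::'
L A' $     id $        output L → id
id A' $    id $        match 'id'
A' $       $           output A' → ε
$          $           accept

The string is accepted.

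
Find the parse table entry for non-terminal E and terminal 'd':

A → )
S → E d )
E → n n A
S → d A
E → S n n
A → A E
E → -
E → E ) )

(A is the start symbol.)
To find M[E, 'd'], we find productions for E where 'd' is in the predict set (PREDICT(N → α) = (FIRST(α) \ {ε}) ∪ (FOLLOW(N) if α ⇒* ε)).

Relevant sets:
  FIRST(S) = { '-', 'd', 'n' }
  FIRST(E) = { '-', 'd', 'n' }

E → n n A: PREDICT = { 'n' }
E → S n n: PREDICT = { '-', 'd', 'n' }
  'd' is in predict set, so this production goes in M[E, 'd']
E → -: PREDICT = { '-' }
E → E ) ): PREDICT = { '-', 'd', 'n' }
  'd' is in predict set, so this production goes in M[E, 'd']

M[E, 'd'] = E → S n n, E → E ) )  (a multiply-defined cell — the grammar is not LL(1))

Answer: E → S n n, E → E ) )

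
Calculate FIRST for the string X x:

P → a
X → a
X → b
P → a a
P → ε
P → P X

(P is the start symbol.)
{ 'a', 'b' }

FIRST sets of the non-terminals involved (from the grammar, by fixed-point iteration):
  FIRST(X) = { 'a', 'b' }

To compute FIRST(X x), process the symbols left to right:
Symbol X is a non-terminal. Add FIRST(X) \ {ε} = { 'a', 'b' }
X is not nullable (ε ∉ FIRST(X)), so stop here.
FIRST(X x) = { 'a', 'b' }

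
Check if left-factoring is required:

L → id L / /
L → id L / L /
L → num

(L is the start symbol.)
Yes, L has productions with common prefix 'id L /'

Left-factoring is needed when two productions for the same non-terminal
share a common prefix on the right-hand side.

Productions for L:
  L → id L / /
  L → id L / L /
  L → num

Found common prefix 'id L /' in productions for L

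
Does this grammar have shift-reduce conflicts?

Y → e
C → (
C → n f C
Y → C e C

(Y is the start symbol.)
Augment with Y' → Y and build the canonical LR(0) collection (I0 = CLOSURE({[Y' → . Y]}), then GOTO on every symbol after a dot until no new states appear). It has 10 states:
  I0: { [C → . (], [C → . n f C], [Y → . C e C], [Y → . e], [Y' → . Y] }  — shift
  I1: { [C → ( .] }  — reduce
  I2: { [Y → C . e C] }  — shift
  I3: { [Y' → Y .] }  — accept
  I4: { [Y → e .] }  — reduce
  I5: { [C → n . f C] }  — shift
  I6: { [C → . (], [C → . n f C], [C → n f . C] }  — shift
  I7: { [C → n f C .] }  — reduce
  I8: { [C → . (], [C → . n f C], [Y → C e . C] }  — shift
  I9: { [Y → C e C .] }  — reduce

No state contains both a complete item and a shift item.

Answer: No shift-reduce conflicts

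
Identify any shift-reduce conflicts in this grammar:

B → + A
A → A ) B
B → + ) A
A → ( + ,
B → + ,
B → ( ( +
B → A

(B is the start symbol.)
Yes — I3: [B → A .] vs [A → A . ) B]; I10: [B → + A .] vs [A → A . ) B]; I11: [B → + ) A .] vs [A → A . ) B]

A shift-reduce conflict occurs when an LR(0) state has both:
  - a complete (reduce) item [A → α .] (dot at the end), and
  - a shift item [B → β . c γ] (dot before a terminal).

Augment with B' → B and build the canonical LR(0) collection (I0 = CLOSURE({[B' → . B]}), then GOTO on every symbol after a dot until no new states appear). It has 16 states:
  I0: { [A → . ( + ,], [A → . A ) B], [B → . ( ( +], [B → . + ) A], [B → . + ,], [B → . + A], [B → . A], [B' → . B] }  — shift
  I1: { [A → ( . + ,], [B → ( . ( +] }  — shift
  I2: { [A → . ( + ,], [A → . A ) B], [B → + . ) A], [B → + . ,], [B → + . A] }  — shift
  I3: { [A → A . ) B], [B → A .] }  — shift, reduce
  I4: { [B' → B .] }  — accept
  I5: { [A → . ( + ,], [A → . A ) B], [A → A ) . B], [B → . ( ( +], [B → . + ) A], [B → . + ,], [B → . + A], [B → . A] }  — shift
  I6: { [A → A ) B .] }  — reduce
  I7: { [A → ( . + ,] }  — shift
  I8: { [A → . ( + ,], [A → . A ) B], [B → + ) . A] }  — shift
  I9: { [B → + , .] }  — reduce
  I10: { [A → A . ) B], [B → + A .] }  — shift, reduce
  I11: { [A → A . ) B], [B → + ) A .] }  — shift, reduce
  I12: { [A → ( + . ,] }  — shift
  I13: { [A → ( + , .] }  — reduce
  I14: { [B → ( ( . +] }  — shift
  I15: { [B → ( ( + .] }  — reduce

I3 contains reduce item [B → A .] and shift item [A → A . ) B] — shift-reduce conflict.
I10 contains reduce item [B → + A .] and shift item [A → A . ) B] — shift-reduce conflict.
I11 contains reduce item [B → + ) A .] and shift item [A → A . ) B] — shift-reduce conflict.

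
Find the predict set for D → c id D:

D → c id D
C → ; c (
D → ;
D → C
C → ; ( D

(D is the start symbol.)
PREDICT(D → c id D) = (FIRST(RHS) \ {ε}) ∪ (FOLLOW(D) if ε ∈ FIRST(RHS), i.e. RHS ⇒* ε)
FIRST(c id D) = { 'c' }
ε ∉ FIRST(c id D), so FOLLOW(D) is not added.
PREDICT(D → c id D) = { 'c' }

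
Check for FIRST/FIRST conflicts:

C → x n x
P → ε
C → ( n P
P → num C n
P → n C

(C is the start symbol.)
Productions for C:
  C → x n x: FIRST = { 'x' }
  C → ( n P: FIRST = { '(' }
Productions for P:
  P → ε: FIRST = { ε }
  P → num C n: FIRST = { 'num' }
  P → n C: FIRST = { 'n' }

All alternatives of each non-terminal have pairwise disjoint FIRST sets.

Answer: No FIRST/FIRST conflicts.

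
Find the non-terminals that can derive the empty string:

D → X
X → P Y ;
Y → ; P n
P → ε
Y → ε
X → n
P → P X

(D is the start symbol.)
ε-productions: P → ε, Y → ε
So P, Y are immediately nullable.
No further non-terminal can be added: every production for the remaining non-terminals contains a terminal or a non-nullable non-terminal.
Nullable = { 'P', 'Y' }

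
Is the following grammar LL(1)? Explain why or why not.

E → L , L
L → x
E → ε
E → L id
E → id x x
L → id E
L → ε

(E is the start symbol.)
Relevant sets:
  FIRST(L) = { 'id', 'x', ε }
  FOLLOW(E) = { $, ',', 'id' }
  FOLLOW(L) = { $, ',', 'id' }

For E:
  PREDICT(E → L ',' L) = { ',', 'id', 'x' }
  PREDICT(E → ε) = { $, ',', 'id' }
  PREDICT(E → L id) = { 'id', 'x' }
  PREDICT(E → id x x) = { 'id' }
For L:
  PREDICT(L → x) = { 'x' }
  PREDICT(L → id E) = { 'id' }
  PREDICT(L → ε) = { $, ',', 'id' }

Conflict found: Predict set conflict for E: { ',', 'id' }
The grammar is NOT LL(1).

Answer: No. Predict set conflict for E: { ',', 'id' }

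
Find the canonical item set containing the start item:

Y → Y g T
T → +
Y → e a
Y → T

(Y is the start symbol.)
{ [T → . +], [Y → . T], [Y → . Y g T], [Y → . e a], [Y' → . Y] }

First, augment the grammar with Y' → Y
I₀ = CLOSURE({ [Y' → . Y] }):
  [Y' → . Y] has the dot before Y: add [Y → . Y g T], [Y → . e a], [Y → . T]
  [Y → . T] has the dot before T: add [T → . +]
No further items can be added.

I₀ = { [T → . +], [Y → . T], [Y → . Y g T], [Y → . e a], [Y' → . Y] }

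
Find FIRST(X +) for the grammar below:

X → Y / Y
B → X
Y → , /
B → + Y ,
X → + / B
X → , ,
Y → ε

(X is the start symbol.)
{ '+', ',', '/' }

FIRST sets of the non-terminals involved (from the grammar, by fixed-point iteration):
  FIRST(X) = { '+', ',', '/' }

To compute FIRST(X +), process the symbols left to right:
Symbol X is a non-terminal. Add FIRST(X) \ {ε} = { '+', ',', '/' }
X is not nullable (ε ∉ FIRST(X)), so stop here.
FIRST(X +) = { '+', ',', '/' }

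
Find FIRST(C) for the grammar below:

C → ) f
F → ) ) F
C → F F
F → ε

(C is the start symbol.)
FIRST sets of the other non-terminals involved (by the same procedure, iterated to a fixed point):
  FIRST(F) = { ')', ε }

From C → ) f:
  - ')' is a terminal: add ')' and stop
From C → F F:
  - F is a non-terminal: add FIRST(F) \ {ε} = { ')' }
    F is nullable, so continue to the next symbol
  - F is a non-terminal: add FIRST(F) \ {ε} = { ')' }
    F is nullable and nothing follows, so the whole right-hand side can vanish: ε ∈ FIRST(C)

Collecting: FIRST(C) = { ')', ε }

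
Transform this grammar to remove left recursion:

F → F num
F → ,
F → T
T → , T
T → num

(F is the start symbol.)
F is directly left-recursive. The standard transformation for
  A → A α₁ | ... | A α_m | β₁ | ... | β_n
is
  A  → β₁ A' | ... | β_n A'
  A' → α₁ A' | ... | α_m A' | ε

F → , becomes F → , F'
F → T becomes F → T F'
F → F num becomes F' → num F'
Add F' → ε

Productions for other non-terminals are unchanged:
  T → , T
  T → num

Resulting grammar:
F → , F'
F → T F'
F' → num F'
F' → ε
T → , T
T → num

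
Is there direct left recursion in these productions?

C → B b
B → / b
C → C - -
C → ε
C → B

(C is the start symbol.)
Yes, C is left-recursive

Direct left recursion occurs when N → N α for some non-terminal N (the right-hand side begins with the left-hand side itself).

C → B b: starts with B
B → / b: starts with '/'
C → C - -: LEFT RECURSIVE (starts with C)
C → ε: starts with ε
C → B: starts with B

The grammar has direct left recursion on: C.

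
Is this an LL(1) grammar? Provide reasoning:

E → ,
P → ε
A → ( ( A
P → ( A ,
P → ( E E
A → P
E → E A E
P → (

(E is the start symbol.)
A grammar is LL(1) if for each non-terminal N with multiple productions, the predict sets of those productions are pairwise disjoint, where PREDICT(N → α) = (FIRST(α) \ {ε}) ∪ (FOLLOW(N) if α ⇒* ε).

Relevant sets:
  FIRST(E) = { ',' }
  FIRST(P) = { '(', ε }
  FOLLOW(P) = { ',' }
  FOLLOW(A) = { ',' }

For E:
  PREDICT(E → ',') = { ',' }
  PREDICT(E → E A E) = { ',' }
For P:
  PREDICT(P → ε) = { ',' }
  PREDICT(P → '(' A ',') = { '(' }
  PREDICT(P → '(' E E) = { '(' }
  PREDICT(P → '(') = { '(' }
For A:
  PREDICT(A → '(' '(' A) = { '(' }
  PREDICT(A → P) = { '(', ',' }

Conflict found: Predict set conflict for E: { ',' }
The grammar is NOT LL(1).

Answer: No. Predict set conflict for E: { ',' }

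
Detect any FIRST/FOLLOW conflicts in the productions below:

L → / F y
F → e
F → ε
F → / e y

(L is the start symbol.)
Nullable non-terminals: F.

F: nullable alternative(s) F → ε; FOLLOW(F) = { 'y' }
  F → e: FIRST \ {ε} = { 'e' } — disjoint from FOLLOW(F)
  F → ε: FIRST \ {ε} = { } — this is the only nullable alternative, skip
  F → / e y: FIRST \ {ε} = { '/' } — disjoint from FOLLOW(F)

L has no nullable alternative, so no FIRST/FOLLOW check is needed there.

No FIRST/FOLLOW conflicts found.

Answer: No FIRST/FOLLOW conflicts.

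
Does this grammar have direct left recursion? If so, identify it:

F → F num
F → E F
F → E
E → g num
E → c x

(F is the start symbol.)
Yes, F is left-recursive

F → F num: LEFT RECURSIVE (starts with F)
F → E F: starts with E
F → E: starts with E
E → g num: starts with g
E → c x: starts with c

The grammar has direct left recursion on: F.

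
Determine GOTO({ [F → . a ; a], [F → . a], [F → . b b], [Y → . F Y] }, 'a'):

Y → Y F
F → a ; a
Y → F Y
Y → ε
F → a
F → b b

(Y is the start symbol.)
{ [F → a . ; a], [F → a .] }

GOTO(I, 'a') = CLOSURE({ [A → αX.β] : [A → α.Xβ] ∈ I, X = 'a' })

Items with dot before 'a', with the dot advanced:
  [F → . a] → [F → a .]
  [F → . a ; a] → [F → a . ; a]
Closure adds nothing (no advanced item has the dot before a non-terminal).

GOTO = { [F → a . ; a], [F → a .] }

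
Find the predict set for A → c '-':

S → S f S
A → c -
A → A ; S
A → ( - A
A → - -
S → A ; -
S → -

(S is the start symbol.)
{ 'c' }

PREDICT(A → c '-') = (FIRST(RHS) \ {ε}) ∪ (FOLLOW(A) if ε ∈ FIRST(RHS), i.e. RHS ⇒* ε)
FIRST(c '-') = { 'c' }
ε ∉ FIRST(c '-'), so FOLLOW(A) is not added.
PREDICT(A → c '-') = { 'c' }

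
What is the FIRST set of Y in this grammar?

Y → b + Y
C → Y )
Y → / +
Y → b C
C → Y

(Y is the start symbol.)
To compute FIRST(Y), examine every production with Y on the left-hand side, reading each right-hand side left to right until a non-nullable symbol is reached.

From Y → b + Y:
  - b is a terminal: add 'b' and stop
From Y → / +:
  - '/' is a terminal: add '/' and stop
From Y → b C:
  - b is a terminal: add 'b' and stop

Collecting: FIRST(Y) = { '/', 'b' }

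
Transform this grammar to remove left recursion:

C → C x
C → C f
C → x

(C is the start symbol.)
C → x C'
C' → x C'
C' → f C'
C' → ε

C is directly left-recursive. The standard transformation for
  A → A α₁ | ... | A α_m | β₁ | ... | β_n
is
  A  → β₁ A' | ... | β_n A'
  A' → α₁ A' | ... | α_m A' | ε

C → x becomes C → x C'
C → C x becomes C' → x C'
C → C f becomes C' → f C'
Add C' → ε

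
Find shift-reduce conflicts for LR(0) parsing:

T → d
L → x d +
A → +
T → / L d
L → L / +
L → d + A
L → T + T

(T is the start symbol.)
A shift-reduce conflict occurs when an LR(0) state has both:
  - a complete (reduce) item [A → α .] (dot at the end), and
  - a shift item [B → β . c γ] (dot before a terminal).

Augment with T' → T and build the canonical LR(0) collection (I0 = CLOSURE({[T' → . T]}), then GOTO on every symbol after a dot until no new states appear). It has 18 states:
  I0: { [T → . / L d], [T → . d], [T' → . T] }  — shift
  I1: { [L → . L / +], [L → . T + T], [L → . d + A], [L → . x d +], [T → . / L d], [T → . d], [T → / . L d] }  — shift
  I2: { [T' → T .] }  — accept
  I3: { [T → d .] }  — reduce
  I4: { [L → L . / +], [T → / L . d] }  — shift
  I5: { [L → T . + T] }  — shift
  I6: { [L → d . + A], [T → d .] }  — shift, reduce
  I7: { [L → x . d +] }  — shift
  I8: { [L → x d . +] }  — shift
  I9: { [L → x d + .] }  — reduce
  I10: { [A → . +], [L → d + . A] }  — shift
  I11: { [A → + .] }  — reduce
  I12: { [L → d + A .] }  — reduce
  I13: { [L → T + . T], [T → . / L d], [T → . d] }  — shift
  I14: { [L → T + T .] }  — reduce
  I15: { [L → L / . +] }  — shift
  I16: { [T → / L d .] }  — reduce
  I17: { [L → L / + .] }  — reduce

I6 contains reduce item [T → d .] and shift item [L → d . + A] — shift-reduce conflict.

Answer: Yes — I6: [T → d .] vs [L → d . + A]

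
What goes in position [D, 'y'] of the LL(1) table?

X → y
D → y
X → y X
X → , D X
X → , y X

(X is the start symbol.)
D → y

To find M[D, 'y'], we find productions for D where 'y' is in the predict set (PREDICT(N → α) = (FIRST(α) \ {ε}) ∪ (FOLLOW(N) if α ⇒* ε)).

D → y: PREDICT = { 'y' }
  'y' is in predict set, so this production goes in M[D, 'y']

M[D, 'y'] = D → y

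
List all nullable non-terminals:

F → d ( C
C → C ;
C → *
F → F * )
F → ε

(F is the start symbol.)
A non-terminal is nullable if it can derive ε (the empty string): either it has an ε-production, or it has a production whose right-hand side consists entirely of nullable non-terminals.

ε-productions: F → ε
So F is immediately nullable.
No further non-terminal can be added: every production for the remaining non-terminals contains a terminal or a non-nullable non-terminal.
Nullable = { 'F' }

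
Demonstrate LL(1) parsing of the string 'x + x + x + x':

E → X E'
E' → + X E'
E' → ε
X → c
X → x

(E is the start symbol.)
Stack is shown with the top on the left.

Stack     Input            Action
---------------------------------
E $       x + x + x + x $  output E → X E'
X E' $    x + x + x + x $  output X → x
x E' $    x + x + x + x $  match 'x'
E' $      + x + x + x $    output E' → + X E'
+ X E' $  + x + x + x $    match '+'
X E' $    x + x + x $      output X → x
x E' $    x + x + x $      match 'x'
E' $      + x + x $        output E' → + X E'
+ X E' $  + x + x $        match '+'
X E' $    x + x $          output X → x
x E' $    x + x $          match 'x'
E' $      + x $            output E' → + X E'
+ X E' $  + x $            match '+'
X E' $    x $              output X → x
x E' $    x $              match 'x'
E' $      $                output E' → ε
$         $                accept

The string is accepted.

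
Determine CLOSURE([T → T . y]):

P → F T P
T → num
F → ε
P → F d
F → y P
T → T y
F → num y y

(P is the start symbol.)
{ [T → T . y] }

To compute CLOSURE, for each item [A → α.Bβ] where B is a non-terminal, add [B → .γ] for all productions B → γ; repeat for the newly added items until nothing changes.

Start with: [T → T . y]
The dot precedes the terminal y, so nothing is added.

CLOSURE = { [T → T . y] }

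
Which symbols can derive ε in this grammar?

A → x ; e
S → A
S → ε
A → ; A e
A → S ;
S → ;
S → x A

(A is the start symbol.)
ε-productions: S → ε
So S is immediately nullable.
No further non-terminal can be added: every production for the remaining non-terminals contains a terminal or a non-nullable non-terminal.
Nullable = { 'S' }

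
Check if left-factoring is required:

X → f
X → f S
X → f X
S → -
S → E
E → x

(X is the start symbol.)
Left-factoring is needed when two productions for the same non-terminal
share a common prefix on the right-hand side.

Productions for X:
  X → f
  X → f S
  X → f X
Productions for S:
  S → -
  S → E

Found common prefix 'f' in productions for X

Answer: Yes, X has productions with common prefix 'f'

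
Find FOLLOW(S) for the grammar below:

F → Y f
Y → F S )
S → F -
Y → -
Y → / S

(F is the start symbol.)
In Y → F S ): S is followed by ')', add FIRST(')') \ {ε} = { ')' }
In Y → / S: S is at the end, add FOLLOW(Y)

The FOLLOW sets referred to above (computed the same way, to a fixed point):
  FOLLOW(Y) = { 'f' }

Taking the union: FOLLOW(S) = { ')', 'f' }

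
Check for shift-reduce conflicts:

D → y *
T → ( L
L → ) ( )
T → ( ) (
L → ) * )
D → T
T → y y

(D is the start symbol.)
Augment with D' → D and build the canonical LR(0) collection (I0 = CLOSURE({[D' → . D]}), then GOTO on every symbol after a dot until no new states appear). It has 13 states:
  I0: { [D → . T], [D → . y *], [D' → . D], [T → . ( ) (], [T → . ( L], [T → . y y] }  — shift
  I1: { [L → . ) ( )], [L → . ) * )], [T → ( . ) (], [T → ( . L] }  — shift
  I2: { [D' → D .] }  — accept
  I3: { [D → T .] }  — reduce
  I4: { [D → y . *], [T → y . y] }  — shift
  I5: { [D → y * .] }  — reduce
  I6: { [T → y y .] }  — reduce
  I7: { [L → ) . ( )], [L → ) . * )], [T → ( ) . (] }  — shift
  I8: { [T → ( L .] }  — reduce
  I9: { [L → ) ( . )], [T → ( ) ( .] }  — shift, reduce
  I10: { [L → ) * . )] }  — shift
  I11: { [L → ) * ) .] }  — reduce
  I12: { [L → ) ( ) .] }  — reduce

I9 contains reduce item [T → ( ) ( .] and shift item [L → ) ( . )] — shift-reduce conflict.

Answer: Yes — I9: [T → ( ) ( .] vs [L → ) ( . )]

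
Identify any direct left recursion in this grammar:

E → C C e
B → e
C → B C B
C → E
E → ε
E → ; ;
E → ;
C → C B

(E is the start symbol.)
Yes, C is left-recursive

E → C C e: starts with C
B → e: starts with e
C → B C B: starts with B
C → E: starts with E
E → ε: starts with ε
E → ; ;: starts with ';'
E → ;: starts with ';'
C → C B: LEFT RECURSIVE (starts with C)

The grammar has direct left recursion on: C.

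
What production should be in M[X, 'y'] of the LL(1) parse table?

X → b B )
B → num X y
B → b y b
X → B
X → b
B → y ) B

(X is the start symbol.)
X → B

To find M[X, 'y'], we find productions for X where 'y' is in the predict set (PREDICT(N → α) = (FIRST(α) \ {ε}) ∪ (FOLLOW(N) if α ⇒* ε)).

Relevant sets:
  FIRST(B) = { 'b', 'num', 'y' }

X → b B ): PREDICT = { 'b' }
X → B: PREDICT = { 'b', 'num', 'y' }
  'y' is in predict set, so this production goes in M[X, 'y']
X → b: PREDICT = { 'b' }

M[X, 'y'] = X → B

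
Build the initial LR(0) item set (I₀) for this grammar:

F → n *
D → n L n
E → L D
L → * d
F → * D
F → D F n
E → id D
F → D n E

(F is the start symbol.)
{ [D → . n L n], [F → . * D], [F → . D F n], [F → . D n E], [F → . n *], [F' → . F] }

First, augment the grammar with F' → F
I₀ = CLOSURE({ [F' → . F] }):
  [F' → . F] has the dot before F: add [F → . n *], [F → . * D], [F → . D F n], [F → . D n E]
  [F → . D F n] has the dot before D: add [D → . n L n]
No further items can be added.

I₀ = { [D → . n L n], [F → . * D], [F → . D F n], [F → . D n E], [F → . n *], [F' → . F] }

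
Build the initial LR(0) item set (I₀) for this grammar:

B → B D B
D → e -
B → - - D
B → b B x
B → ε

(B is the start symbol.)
First, augment the grammar with B' → B
I₀ = CLOSURE({ [B' → . B] }):
  [B' → . B] has the dot before B: add [B → . B D B], [B → . - - D], [B → . b B x], [B → .]
No further items can be added.

I₀ = { [B → . - - D], [B → . B D B], [B → . b B x], [B → .], [B' → . B] }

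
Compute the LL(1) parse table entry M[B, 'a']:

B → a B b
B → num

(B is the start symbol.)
To find M[B, 'a'], we find productions for B where 'a' is in the predict set (PREDICT(N → α) = (FIRST(α) \ {ε}) ∪ (FOLLOW(N) if α ⇒* ε)).

B → a B b: PREDICT = { 'a' }
  'a' is in predict set, so this production goes in M[B, 'a']
B → num: PREDICT = { 'num' }

M[B, 'a'] = B → a B b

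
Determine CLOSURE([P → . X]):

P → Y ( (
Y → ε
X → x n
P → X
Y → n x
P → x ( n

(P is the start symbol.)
Start with: [P → . X]
  [P → . X] has the dot before X: add [X → . x n]
No further items can be added.

CLOSURE = { [P → . X], [X → . x n] }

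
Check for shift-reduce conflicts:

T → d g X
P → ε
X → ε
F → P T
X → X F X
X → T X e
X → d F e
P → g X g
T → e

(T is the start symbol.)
A shift-reduce conflict occurs when an LR(0) state has both:
  - a complete (reduce) item [A → α .] (dot at the end), and
  - a shift item [B → β . c γ] (dot before a terminal).

Augment with T' → T and build the canonical LR(0) collection (I0 = CLOSURE({[T' → . T]}), then GOTO on every symbol after a dot until no new states appear). It has 21 states:
  I0: { [T → . d g X], [T → . e], [T' → . T] }  — shift
  I1: { [T' → T .] }  — accept
  I2: { [T → d . g X] }  — shift
  I3: { [T → e .] }  — reduce
  I4: { [T → . d g X], [T → . e], [T → d g . X], [X → . T X e], [X → . X F X], [X → . d F e], [X → .] }  — shift, reduce
  I5: { [T → . d g X], [T → . e], [X → . T X e], [X → . X F X], [X → . d F e], [X → .], [X → T . X e] }  — shift, reduce
  I6: { [F → . P T], [P → . g X g], [P → .], [T → d g X .], [X → X . F X] }  — shift, 2 reduces
  I7: { [F → . P T], [P → . g X g], [P → .], [T → d . g X], [X → d . F e] }  — shift, reduce
  I8: { [X → d F . e] }  — shift
  I9: { [F → P . T], [T → . d g X], [T → . e] }  — shift
  I10: { [P → g . X g], [T → . d g X], [T → . e], [T → d g . X], [X → . T X e], [X → . X F X], [X → . d F e], [X → .] }  — shift, reduce
  I11: { [F → . P T], [P → . g X g], [P → .], [P → g X . g], [T → d g X .], [X → X . F X] }  — shift, 2 reduces
  I12: { [T → . d g X], [T → . e], [X → . T X e], [X → . X F X], [X → . d F e], [X → .], [X → X F . X] }  — shift, reduce
  I13: { [P → g . X g], [P → g X g .], [T → . d g X], [T → . e], [X → . T X e], [X → . X F X], [X → . d F e], [X → .] }  — shift, 2 reduces
  I14: { [F → . P T], [P → . g X g], [P → .], [P → g X . g], [X → X . F X] }  — shift, reduce
  I15: { [F → . P T], [P → . g X g], [P → .], [X → X . F X], [X → X F X .] }  — shift, 2 reduces
  I16: { [P → g . X g], [T → . d g X], [T → . e], [X → . T X e], [X → . X F X], [X → . d F e], [X → .] }  — shift, reduce
  I17: { [F → P T .] }  — reduce
  I18: { [X → d F e .] }  — reduce
  I19: { [F → . P T], [P → . g X g], [P → .], [X → T X . e], [X → X . F X] }  — shift, reduce
  I20: { [X → T X e .] }  — reduce

I4 contains reduce item [X → .] and shift items [T → . d g X], [T → . e], [X → . d F e] — shift-reduce conflict.
I5 contains reduce item [X → .] and shift items [T → . d g X], [T → . e], [X → . d F e] — shift-reduce conflict.
I6 contains reduce items [P → .], [T → d g X .] and shift item [P → . g X g] — shift-reduce conflict.
I7 contains reduce item [P → .] and shift items [P → . g X g], [T → d . g X] — shift-reduce conflict.
I10 contains reduce item [X → .] and shift items [T → . d g X], [T → . e], [X → . d F e] — shift-reduce conflict.
I11 contains reduce items [P → .], [T → d g X .] and shift items [P → . g X g], [P → g X . g] — shift-reduce conflict.
I12 contains reduce item [X → .] and shift items [T → . d g X], [T → . e], [X → . d F e] — shift-reduce conflict.
I13 contains reduce items [P → g X g .], [X → .] and shift items [T → . d g X], [T → . e], [X → . d F e] — shift-reduce conflict.
I14 contains reduce item [P → .] and shift items [P → . g X g], [P → g X . g] — shift-reduce conflict.
I15 contains reduce items [P → .], [X → X F X .] and shift item [P → . g X g] — shift-reduce conflict.
I16 contains reduce item [X → .] and shift items [T → . d g X], [T → . e], [X → . d F e] — shift-reduce conflict.
I19 contains reduce item [P → .] and shift items [P → . g X g], [X → T X . e] — shift-reduce conflict.

Answer: Yes — I4: [X → .] vs [T → . d g X]; I5: [X → .] vs [T → . d g X]; I6: [P → .] vs [P → . g X g]; I7: [P → .] vs [P → . g X g]; I10: [X → .] vs [T → . d g X]; I11: [P → .] vs [P → . g X g]; I12: [X → .] vs [T → . d g X]; I13: [P → g X g .] vs [T → . d g X]; I14: [P → .] vs [P → . g X g]; I15: [P → .] vs [P → . g X g]; I16: [X → .] vs [T → . d g X]; I19: [P → .] vs [P → . g X g]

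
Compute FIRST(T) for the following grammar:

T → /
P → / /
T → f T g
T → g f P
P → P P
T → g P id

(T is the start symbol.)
{ '/', 'f', 'g' }

From T → /:
  - '/' is a terminal: add '/' and stop
From T → f T g:
  - f is a terminal: add 'f' and stop
From T → g f P:
  - g is a terminal: add 'g' and stop
From T → g P id:
  - g is a terminal: add 'g' and stop

Collecting: FIRST(T) = { '/', 'f', 'g' }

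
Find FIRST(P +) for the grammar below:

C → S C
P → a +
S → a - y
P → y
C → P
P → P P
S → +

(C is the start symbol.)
{ 'a', 'y' }

FIRST sets of the non-terminals involved (from the grammar, by fixed-point iteration):
  FIRST(P) = { 'a', 'y' }

To compute FIRST(P +), process the symbols left to right:
Symbol P is a non-terminal. Add FIRST(P) \ {ε} = { 'a', 'y' }
P is not nullable (ε ∉ FIRST(P)), so stop here.
FIRST(P +) = { 'a', 'y' }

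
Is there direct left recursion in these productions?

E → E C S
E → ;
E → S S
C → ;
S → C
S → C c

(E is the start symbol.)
E → E C S: LEFT RECURSIVE (starts with E)
E → ;: starts with ';'
E → S S: starts with S
C → ;: starts with ';'
S → C: starts with C
S → C c: starts with C

The grammar has direct left recursion on: E.

Answer: Yes, E is left-recursive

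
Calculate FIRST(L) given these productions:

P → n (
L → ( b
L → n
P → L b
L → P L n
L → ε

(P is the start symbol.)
{ '(', 'b', 'n', ε }

To compute FIRST(L), examine every production with L on the left-hand side, reading each right-hand side left to right until a non-nullable symbol is reached.

FIRST sets of the other non-terminals involved (by the same procedure, iterated to a fixed point):
  FIRST(P) = { '(', 'b', 'n' }

From L → ( b:
  - '(' is a terminal: add '(' and stop
From L → n:
  - n is a terminal: add 'n' and stop
From L → P L n:
  - P is a non-terminal: add FIRST(P) \ {ε} = { '(', 'b', 'n' }
    P is not nullable, so stop
From L → ε:
  - ε-production, so ε ∈ FIRST(L)

Collecting: FIRST(L) = { '(', 'b', 'n', ε }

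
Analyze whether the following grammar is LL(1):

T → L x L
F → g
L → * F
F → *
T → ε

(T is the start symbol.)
Yes, the grammar is LL(1).

A grammar is LL(1) if for each non-terminal N with multiple productions, the predict sets of those productions are pairwise disjoint, where PREDICT(N → α) = (FIRST(α) \ {ε}) ∪ (FOLLOW(N) if α ⇒* ε).

Relevant sets:
  FIRST(L) = { '*' }
  FOLLOW(T) = { $ }

For T:
  PREDICT(T → L x L) = { '*' }
  PREDICT(T → ε) = { $ }
For F:
  PREDICT(F → g) = { 'g' }
  PREDICT(F → '*') = { '*' }
L has a single production, so nothing to check there.

All predict sets are disjoint. The grammar IS LL(1).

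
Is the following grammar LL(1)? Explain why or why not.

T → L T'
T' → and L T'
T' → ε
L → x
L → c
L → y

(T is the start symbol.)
Yes, the grammar is LL(1).

A grammar is LL(1) if for each non-terminal N with multiple productions, the predict sets of those productions are pairwise disjoint, where PREDICT(N → α) = (FIRST(α) \ {ε}) ∪ (FOLLOW(N) if α ⇒* ε).

Relevant sets:
  FOLLOW(T') = { $ }

For T':
  PREDICT(T' → and L T') = { 'and' }
  PREDICT(T' → ε) = { $ }
For L:
  PREDICT(L → x) = { 'x' }
  PREDICT(L → c) = { 'c' }
  PREDICT(L → y) = { 'y' }
T has a single production, so nothing to check there.

All predict sets are disjoint. The grammar IS LL(1).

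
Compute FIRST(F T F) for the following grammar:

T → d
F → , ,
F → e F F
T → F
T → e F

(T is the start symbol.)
{ ',', 'e' }

FIRST sets of the non-terminals involved (from the grammar, by fixed-point iteration):
  FIRST(F) = { ',', 'e' }

To compute FIRST(F T F), process the symbols left to right:
Symbol F is a non-terminal. Add FIRST(F) \ {ε} = { ',', 'e' }
F is not nullable (ε ∉ FIRST(F)), so stop here.
FIRST(F T F) = { ',', 'e' }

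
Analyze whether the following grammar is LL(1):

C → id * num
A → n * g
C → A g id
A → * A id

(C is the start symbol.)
A grammar is LL(1) if for each non-terminal N with multiple productions, the predict sets of those productions are pairwise disjoint, where PREDICT(N → α) = (FIRST(α) \ {ε}) ∪ (FOLLOW(N) if α ⇒* ε).

Relevant sets:
  FIRST(A) = { '*', 'n' }

For C:
  PREDICT(C → id '*' num) = { 'id' }
  PREDICT(C → A g id) = { '*', 'n' }
For A:
  PREDICT(A → n '*' g) = { 'n' }
  PREDICT(A → '*' A id) = { '*' }

All predict sets are disjoint. The grammar IS LL(1).

Answer: Yes, the grammar is LL(1).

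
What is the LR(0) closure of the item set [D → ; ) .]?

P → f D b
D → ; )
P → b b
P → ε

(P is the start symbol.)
To compute CLOSURE, for each item [A → α.Bβ] where B is a non-terminal, add [B → .γ] for all productions B → γ; repeat for the newly added items until nothing changes.

Start with: [D → ; ) .]
The dot is at the end, so nothing is added.

CLOSURE = { [D → ; ) .] }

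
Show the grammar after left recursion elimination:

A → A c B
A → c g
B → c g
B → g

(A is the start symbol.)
A is directly left-recursive. The standard transformation for
  A → A α₁ | ... | A α_m | β₁ | ... | β_n
is
  A  → β₁ A' | ... | β_n A'
  A' → α₁ A' | ... | α_m A' | ε

A → c g becomes A → c g A'
A → A c B becomes A' → c B A'
Add A' → ε

Productions for other non-terminals are unchanged:
  B → c g
  B → g

Resulting grammar:
A → c g A'
A' → c B A'
A' → ε
B → c g
B → g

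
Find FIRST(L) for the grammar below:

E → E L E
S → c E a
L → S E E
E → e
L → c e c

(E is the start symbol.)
{ 'c' }

To compute FIRST(L), examine every production with L on the left-hand side, reading each right-hand side left to right until a non-nullable symbol is reached.

FIRST sets of the other non-terminals involved (by the same procedure, iterated to a fixed point):
  FIRST(S) = { 'c' }

From L → S E E:
  - S is a non-terminal: add FIRST(S) \ {ε} = { 'c' }
    S is not nullable, so stop
From L → c e c:
  - c is a terminal: add 'c' and stop

Collecting: FIRST(L) = { 'c' }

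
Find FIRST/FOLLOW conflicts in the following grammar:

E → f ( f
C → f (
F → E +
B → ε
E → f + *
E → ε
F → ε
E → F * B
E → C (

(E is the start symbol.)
Yes. E → F '*' B with FOLLOW(E) on { '+' }; F → E '+' with FOLLOW(F) on { '*' }

A FIRST/FOLLOW conflict occurs when a non-terminal N has a nullable alternative N → β (β ⇒* ε) and another alternative N → α with FIRST(α) ∩ FOLLOW(N) ≠ ∅: on such a lookahead the parser cannot decide between expanding α and letting N vanish via β.

Nullable non-terminals: B, E, F.
FIRST sets used below: FIRST(F) = { '*', '+', 'f', ε }, FIRST(C) = { 'f' }, FIRST(E) = { '*', '+', 'f', ε }
B has a nullable alternative but only one production, so nothing to check.

E: nullable alternative(s) E → ε; FOLLOW(E) = { $, '+' }
  E → f ( f: FIRST \ {ε} = { 'f' } — disjoint from FOLLOW(E)
  E → f + *: FIRST \ {ε} = { 'f' } — disjoint from FOLLOW(E)
  E → ε: FIRST \ {ε} = { } — this is the only nullable alternative, skip
  E → F * B: FIRST \ {ε} = { '*', '+', 'f' } — overlaps FOLLOW(E) on { '+' }: CONFLICT
  E → C (: FIRST \ {ε} = { 'f' } — disjoint from FOLLOW(E)

F: nullable alternative(s) F → ε; FOLLOW(F) = { '*' }
  F → E +: FIRST \ {ε} = { '*', '+', 'f' } — overlaps FOLLOW(F) on { '*' }: CONFLICT
  F → ε: FIRST \ {ε} = { } — this is the only nullable alternative, skip

C has no nullable alternative, so no FIRST/FOLLOW check is needed there.

So the grammar has 2 FIRST/FOLLOW conflicts (marked CONFLICT above).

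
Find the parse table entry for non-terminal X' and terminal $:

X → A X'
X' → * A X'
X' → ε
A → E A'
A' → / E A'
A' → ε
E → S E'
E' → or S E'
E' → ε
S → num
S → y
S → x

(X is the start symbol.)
X' → ε

To find M[X', $], we find productions for X' where $ is in the predict set (PREDICT(N → α) = (FIRST(α) \ {ε}) ∪ (FOLLOW(N) if α ⇒* ε)).

Relevant sets:
  FOLLOW(X') = { $ }

X' → * A X': PREDICT = { '*' }
X' → ε: PREDICT = { $ }
  $ is in predict set, so this production goes in M[X', $]

M[X', $] = X' → ε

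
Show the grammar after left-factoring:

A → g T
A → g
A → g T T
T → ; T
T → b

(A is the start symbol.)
Left-factoring transforms A → αβ₁ | αβ₂ into A → αA' and A' → β₁ | β₂
(α is the longest common prefix among the alternatives). Repeat until
no nonterminal has two alternatives with a common prefix.

Round 1: A has alternatives sharing prefix 'g'. Introduce A': A → g A'
  Add: A' → T
  Add: A' → ε
  Add: A' → T T

Round 2: A' has alternatives sharing prefix 'T'. Introduce A'': A' → T A''
  Add: A'' → ε
  Add: A'' → T

No remaining common prefixes — done.

Resulting grammar:
A → g A'
A' → T A''
A'' → ε
A'' → T
A' → ε
T → ; T
T → b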